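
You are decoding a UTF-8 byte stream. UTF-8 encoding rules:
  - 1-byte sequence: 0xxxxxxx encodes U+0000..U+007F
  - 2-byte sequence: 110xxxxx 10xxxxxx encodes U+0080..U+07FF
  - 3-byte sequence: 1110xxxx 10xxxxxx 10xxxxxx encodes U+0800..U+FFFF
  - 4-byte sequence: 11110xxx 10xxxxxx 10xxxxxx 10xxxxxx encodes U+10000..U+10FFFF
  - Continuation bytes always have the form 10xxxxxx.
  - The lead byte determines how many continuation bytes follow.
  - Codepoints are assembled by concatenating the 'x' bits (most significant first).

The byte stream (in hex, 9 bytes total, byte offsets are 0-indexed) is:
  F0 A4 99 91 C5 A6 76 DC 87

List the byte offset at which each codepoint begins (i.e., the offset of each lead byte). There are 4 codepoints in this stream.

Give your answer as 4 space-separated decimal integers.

Byte[0]=F0: 4-byte lead, need 3 cont bytes. acc=0x0
Byte[1]=A4: continuation. acc=(acc<<6)|0x24=0x24
Byte[2]=99: continuation. acc=(acc<<6)|0x19=0x919
Byte[3]=91: continuation. acc=(acc<<6)|0x11=0x24651
Completed: cp=U+24651 (starts at byte 0)
Byte[4]=C5: 2-byte lead, need 1 cont bytes. acc=0x5
Byte[5]=A6: continuation. acc=(acc<<6)|0x26=0x166
Completed: cp=U+0166 (starts at byte 4)
Byte[6]=76: 1-byte ASCII. cp=U+0076
Byte[7]=DC: 2-byte lead, need 1 cont bytes. acc=0x1C
Byte[8]=87: continuation. acc=(acc<<6)|0x07=0x707
Completed: cp=U+0707 (starts at byte 7)

Answer: 0 4 6 7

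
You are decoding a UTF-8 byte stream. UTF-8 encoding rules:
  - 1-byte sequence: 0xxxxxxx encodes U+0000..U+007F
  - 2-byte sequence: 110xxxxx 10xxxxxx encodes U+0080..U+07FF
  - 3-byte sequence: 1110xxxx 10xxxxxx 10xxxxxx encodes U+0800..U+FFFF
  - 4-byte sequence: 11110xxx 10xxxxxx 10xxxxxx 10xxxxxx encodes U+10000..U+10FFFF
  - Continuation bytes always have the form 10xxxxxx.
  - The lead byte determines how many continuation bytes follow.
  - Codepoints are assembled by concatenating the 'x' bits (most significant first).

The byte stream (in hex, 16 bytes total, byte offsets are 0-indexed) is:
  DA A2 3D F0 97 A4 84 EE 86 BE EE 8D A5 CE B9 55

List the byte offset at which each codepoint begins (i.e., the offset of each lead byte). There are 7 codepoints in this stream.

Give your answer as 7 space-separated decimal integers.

Byte[0]=DA: 2-byte lead, need 1 cont bytes. acc=0x1A
Byte[1]=A2: continuation. acc=(acc<<6)|0x22=0x6A2
Completed: cp=U+06A2 (starts at byte 0)
Byte[2]=3D: 1-byte ASCII. cp=U+003D
Byte[3]=F0: 4-byte lead, need 3 cont bytes. acc=0x0
Byte[4]=97: continuation. acc=(acc<<6)|0x17=0x17
Byte[5]=A4: continuation. acc=(acc<<6)|0x24=0x5E4
Byte[6]=84: continuation. acc=(acc<<6)|0x04=0x17904
Completed: cp=U+17904 (starts at byte 3)
Byte[7]=EE: 3-byte lead, need 2 cont bytes. acc=0xE
Byte[8]=86: continuation. acc=(acc<<6)|0x06=0x386
Byte[9]=BE: continuation. acc=(acc<<6)|0x3E=0xE1BE
Completed: cp=U+E1BE (starts at byte 7)
Byte[10]=EE: 3-byte lead, need 2 cont bytes. acc=0xE
Byte[11]=8D: continuation. acc=(acc<<6)|0x0D=0x38D
Byte[12]=A5: continuation. acc=(acc<<6)|0x25=0xE365
Completed: cp=U+E365 (starts at byte 10)
Byte[13]=CE: 2-byte lead, need 1 cont bytes. acc=0xE
Byte[14]=B9: continuation. acc=(acc<<6)|0x39=0x3B9
Completed: cp=U+03B9 (starts at byte 13)
Byte[15]=55: 1-byte ASCII. cp=U+0055

Answer: 0 2 3 7 10 13 15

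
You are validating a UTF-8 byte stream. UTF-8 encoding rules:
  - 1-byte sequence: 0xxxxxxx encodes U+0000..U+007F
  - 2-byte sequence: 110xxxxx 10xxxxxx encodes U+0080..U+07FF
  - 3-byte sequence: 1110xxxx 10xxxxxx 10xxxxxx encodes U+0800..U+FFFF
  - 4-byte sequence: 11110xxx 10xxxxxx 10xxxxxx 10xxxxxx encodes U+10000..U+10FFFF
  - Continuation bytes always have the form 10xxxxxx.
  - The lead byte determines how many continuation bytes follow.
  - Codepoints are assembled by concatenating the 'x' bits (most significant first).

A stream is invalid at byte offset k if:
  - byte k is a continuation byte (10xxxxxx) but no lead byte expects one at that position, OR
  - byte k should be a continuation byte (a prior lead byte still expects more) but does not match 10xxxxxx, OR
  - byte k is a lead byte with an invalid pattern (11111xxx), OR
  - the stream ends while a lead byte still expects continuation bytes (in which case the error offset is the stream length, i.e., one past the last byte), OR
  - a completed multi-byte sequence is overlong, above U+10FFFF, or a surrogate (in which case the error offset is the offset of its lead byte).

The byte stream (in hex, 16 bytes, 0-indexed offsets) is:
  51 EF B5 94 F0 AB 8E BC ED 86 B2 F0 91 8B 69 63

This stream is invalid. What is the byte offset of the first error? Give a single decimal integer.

Answer: 14

Derivation:
Byte[0]=51: 1-byte ASCII. cp=U+0051
Byte[1]=EF: 3-byte lead, need 2 cont bytes. acc=0xF
Byte[2]=B5: continuation. acc=(acc<<6)|0x35=0x3F5
Byte[3]=94: continuation. acc=(acc<<6)|0x14=0xFD54
Completed: cp=U+FD54 (starts at byte 1)
Byte[4]=F0: 4-byte lead, need 3 cont bytes. acc=0x0
Byte[5]=AB: continuation. acc=(acc<<6)|0x2B=0x2B
Byte[6]=8E: continuation. acc=(acc<<6)|0x0E=0xACE
Byte[7]=BC: continuation. acc=(acc<<6)|0x3C=0x2B3BC
Completed: cp=U+2B3BC (starts at byte 4)
Byte[8]=ED: 3-byte lead, need 2 cont bytes. acc=0xD
Byte[9]=86: continuation. acc=(acc<<6)|0x06=0x346
Byte[10]=B2: continuation. acc=(acc<<6)|0x32=0xD1B2
Completed: cp=U+D1B2 (starts at byte 8)
Byte[11]=F0: 4-byte lead, need 3 cont bytes. acc=0x0
Byte[12]=91: continuation. acc=(acc<<6)|0x11=0x11
Byte[13]=8B: continuation. acc=(acc<<6)|0x0B=0x44B
Byte[14]=69: expected 10xxxxxx continuation. INVALID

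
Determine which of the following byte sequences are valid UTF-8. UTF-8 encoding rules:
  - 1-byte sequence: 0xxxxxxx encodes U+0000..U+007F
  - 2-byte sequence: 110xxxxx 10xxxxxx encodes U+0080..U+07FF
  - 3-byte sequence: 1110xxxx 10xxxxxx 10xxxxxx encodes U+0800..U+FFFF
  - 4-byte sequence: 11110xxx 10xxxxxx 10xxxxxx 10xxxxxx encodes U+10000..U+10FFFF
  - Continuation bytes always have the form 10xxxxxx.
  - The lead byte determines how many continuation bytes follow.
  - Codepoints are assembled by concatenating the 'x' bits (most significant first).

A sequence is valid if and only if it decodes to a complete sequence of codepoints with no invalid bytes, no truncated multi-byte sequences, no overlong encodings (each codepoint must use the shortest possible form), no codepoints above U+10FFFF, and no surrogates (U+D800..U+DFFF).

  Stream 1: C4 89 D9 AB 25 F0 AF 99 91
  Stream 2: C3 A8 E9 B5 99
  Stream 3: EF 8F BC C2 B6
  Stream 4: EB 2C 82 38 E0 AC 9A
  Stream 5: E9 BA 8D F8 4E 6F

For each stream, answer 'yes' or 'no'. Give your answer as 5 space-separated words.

Answer: yes yes yes no no

Derivation:
Stream 1: decodes cleanly. VALID
Stream 2: decodes cleanly. VALID
Stream 3: decodes cleanly. VALID
Stream 4: error at byte offset 1. INVALID
Stream 5: error at byte offset 3. INVALID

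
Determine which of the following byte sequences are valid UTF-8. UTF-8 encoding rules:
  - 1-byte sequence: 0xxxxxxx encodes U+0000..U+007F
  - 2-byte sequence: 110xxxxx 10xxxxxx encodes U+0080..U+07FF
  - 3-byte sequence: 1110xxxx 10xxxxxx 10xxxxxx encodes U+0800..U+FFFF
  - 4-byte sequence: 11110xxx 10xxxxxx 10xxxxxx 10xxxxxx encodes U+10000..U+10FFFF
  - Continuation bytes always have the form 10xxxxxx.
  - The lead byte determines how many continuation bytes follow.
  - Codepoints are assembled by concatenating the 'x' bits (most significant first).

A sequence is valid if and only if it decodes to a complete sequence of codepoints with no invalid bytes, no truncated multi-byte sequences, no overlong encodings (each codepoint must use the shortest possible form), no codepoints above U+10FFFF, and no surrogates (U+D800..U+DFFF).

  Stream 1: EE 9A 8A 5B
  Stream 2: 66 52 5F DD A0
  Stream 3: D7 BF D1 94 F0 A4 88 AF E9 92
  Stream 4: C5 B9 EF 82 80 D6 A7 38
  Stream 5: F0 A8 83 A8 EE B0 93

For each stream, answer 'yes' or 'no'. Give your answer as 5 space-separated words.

Answer: yes yes no yes yes

Derivation:
Stream 1: decodes cleanly. VALID
Stream 2: decodes cleanly. VALID
Stream 3: error at byte offset 10. INVALID
Stream 4: decodes cleanly. VALID
Stream 5: decodes cleanly. VALID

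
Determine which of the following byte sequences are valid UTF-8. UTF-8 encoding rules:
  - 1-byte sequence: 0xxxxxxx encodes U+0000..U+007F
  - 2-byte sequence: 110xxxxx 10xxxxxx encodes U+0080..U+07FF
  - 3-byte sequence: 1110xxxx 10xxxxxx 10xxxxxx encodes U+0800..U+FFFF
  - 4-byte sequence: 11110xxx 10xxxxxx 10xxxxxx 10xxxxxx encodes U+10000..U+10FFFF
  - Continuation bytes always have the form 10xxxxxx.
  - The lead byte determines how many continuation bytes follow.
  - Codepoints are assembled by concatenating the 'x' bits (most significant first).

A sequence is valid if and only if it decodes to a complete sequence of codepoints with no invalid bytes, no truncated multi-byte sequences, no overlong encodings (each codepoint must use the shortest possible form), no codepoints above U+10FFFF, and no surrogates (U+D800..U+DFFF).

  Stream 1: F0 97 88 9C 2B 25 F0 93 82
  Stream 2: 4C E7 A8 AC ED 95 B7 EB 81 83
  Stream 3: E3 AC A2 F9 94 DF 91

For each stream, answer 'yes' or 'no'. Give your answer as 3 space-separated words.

Answer: no yes no

Derivation:
Stream 1: error at byte offset 9. INVALID
Stream 2: decodes cleanly. VALID
Stream 3: error at byte offset 3. INVALID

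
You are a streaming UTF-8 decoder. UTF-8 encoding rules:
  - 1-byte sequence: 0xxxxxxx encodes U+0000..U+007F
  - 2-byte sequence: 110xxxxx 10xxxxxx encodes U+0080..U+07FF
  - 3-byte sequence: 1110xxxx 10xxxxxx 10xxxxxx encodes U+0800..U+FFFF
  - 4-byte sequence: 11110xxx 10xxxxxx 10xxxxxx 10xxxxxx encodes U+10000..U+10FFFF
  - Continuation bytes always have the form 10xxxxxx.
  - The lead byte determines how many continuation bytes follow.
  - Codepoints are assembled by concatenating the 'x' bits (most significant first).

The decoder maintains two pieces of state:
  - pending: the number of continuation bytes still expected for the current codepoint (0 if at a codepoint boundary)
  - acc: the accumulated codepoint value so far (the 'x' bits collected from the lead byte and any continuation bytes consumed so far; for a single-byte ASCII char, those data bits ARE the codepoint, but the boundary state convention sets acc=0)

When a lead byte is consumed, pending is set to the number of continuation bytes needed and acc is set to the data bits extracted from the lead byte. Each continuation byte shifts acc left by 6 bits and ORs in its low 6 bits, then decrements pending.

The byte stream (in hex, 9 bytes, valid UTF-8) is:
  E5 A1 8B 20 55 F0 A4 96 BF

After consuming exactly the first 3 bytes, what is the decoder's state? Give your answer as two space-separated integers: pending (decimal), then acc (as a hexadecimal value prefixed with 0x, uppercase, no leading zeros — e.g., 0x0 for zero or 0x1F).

Answer: 0 0x584B

Derivation:
Byte[0]=E5: 3-byte lead. pending=2, acc=0x5
Byte[1]=A1: continuation. acc=(acc<<6)|0x21=0x161, pending=1
Byte[2]=8B: continuation. acc=(acc<<6)|0x0B=0x584B, pending=0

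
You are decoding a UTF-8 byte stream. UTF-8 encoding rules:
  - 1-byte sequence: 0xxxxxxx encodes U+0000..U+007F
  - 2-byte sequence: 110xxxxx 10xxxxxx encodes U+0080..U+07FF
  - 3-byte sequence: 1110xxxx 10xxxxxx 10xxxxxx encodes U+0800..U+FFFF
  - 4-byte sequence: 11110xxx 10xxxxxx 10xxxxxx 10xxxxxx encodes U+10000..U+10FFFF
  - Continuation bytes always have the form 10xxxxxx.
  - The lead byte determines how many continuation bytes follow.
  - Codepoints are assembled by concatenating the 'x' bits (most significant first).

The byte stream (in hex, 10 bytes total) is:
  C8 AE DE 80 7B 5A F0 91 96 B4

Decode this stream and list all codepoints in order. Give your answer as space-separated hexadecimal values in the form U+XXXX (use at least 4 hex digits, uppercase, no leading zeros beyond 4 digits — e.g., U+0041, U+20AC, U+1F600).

Byte[0]=C8: 2-byte lead, need 1 cont bytes. acc=0x8
Byte[1]=AE: continuation. acc=(acc<<6)|0x2E=0x22E
Completed: cp=U+022E (starts at byte 0)
Byte[2]=DE: 2-byte lead, need 1 cont bytes. acc=0x1E
Byte[3]=80: continuation. acc=(acc<<6)|0x00=0x780
Completed: cp=U+0780 (starts at byte 2)
Byte[4]=7B: 1-byte ASCII. cp=U+007B
Byte[5]=5A: 1-byte ASCII. cp=U+005A
Byte[6]=F0: 4-byte lead, need 3 cont bytes. acc=0x0
Byte[7]=91: continuation. acc=(acc<<6)|0x11=0x11
Byte[8]=96: continuation. acc=(acc<<6)|0x16=0x456
Byte[9]=B4: continuation. acc=(acc<<6)|0x34=0x115B4
Completed: cp=U+115B4 (starts at byte 6)

Answer: U+022E U+0780 U+007B U+005A U+115B4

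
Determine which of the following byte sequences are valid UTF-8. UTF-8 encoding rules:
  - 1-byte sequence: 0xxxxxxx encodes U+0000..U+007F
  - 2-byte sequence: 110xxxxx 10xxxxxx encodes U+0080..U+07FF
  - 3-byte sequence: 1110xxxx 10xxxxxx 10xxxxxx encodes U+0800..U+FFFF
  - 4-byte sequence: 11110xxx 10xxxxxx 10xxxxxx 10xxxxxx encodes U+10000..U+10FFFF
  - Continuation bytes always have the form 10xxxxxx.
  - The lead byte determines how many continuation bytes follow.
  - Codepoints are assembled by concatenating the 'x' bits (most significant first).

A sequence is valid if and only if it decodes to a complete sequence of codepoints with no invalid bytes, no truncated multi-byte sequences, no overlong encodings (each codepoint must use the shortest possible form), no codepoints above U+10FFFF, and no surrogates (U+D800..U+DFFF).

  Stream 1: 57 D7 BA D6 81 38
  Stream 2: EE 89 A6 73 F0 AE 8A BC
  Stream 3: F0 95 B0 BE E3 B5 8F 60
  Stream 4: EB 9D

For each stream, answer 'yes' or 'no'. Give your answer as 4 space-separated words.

Answer: yes yes yes no

Derivation:
Stream 1: decodes cleanly. VALID
Stream 2: decodes cleanly. VALID
Stream 3: decodes cleanly. VALID
Stream 4: error at byte offset 2. INVALID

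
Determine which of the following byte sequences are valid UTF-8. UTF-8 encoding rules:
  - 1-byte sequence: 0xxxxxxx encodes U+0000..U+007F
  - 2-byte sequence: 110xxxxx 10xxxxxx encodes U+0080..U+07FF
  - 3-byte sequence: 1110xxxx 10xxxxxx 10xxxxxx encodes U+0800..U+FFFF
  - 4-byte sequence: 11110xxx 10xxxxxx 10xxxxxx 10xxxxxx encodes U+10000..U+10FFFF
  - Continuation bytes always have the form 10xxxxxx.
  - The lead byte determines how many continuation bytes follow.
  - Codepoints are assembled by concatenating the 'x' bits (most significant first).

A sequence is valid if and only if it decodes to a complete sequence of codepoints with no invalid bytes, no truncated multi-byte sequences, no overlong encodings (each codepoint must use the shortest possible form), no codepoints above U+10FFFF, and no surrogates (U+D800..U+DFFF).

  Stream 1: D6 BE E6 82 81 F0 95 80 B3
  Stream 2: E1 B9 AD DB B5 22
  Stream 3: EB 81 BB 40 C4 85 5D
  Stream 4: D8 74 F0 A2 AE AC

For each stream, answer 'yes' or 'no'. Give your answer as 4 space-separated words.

Answer: yes yes yes no

Derivation:
Stream 1: decodes cleanly. VALID
Stream 2: decodes cleanly. VALID
Stream 3: decodes cleanly. VALID
Stream 4: error at byte offset 1. INVALID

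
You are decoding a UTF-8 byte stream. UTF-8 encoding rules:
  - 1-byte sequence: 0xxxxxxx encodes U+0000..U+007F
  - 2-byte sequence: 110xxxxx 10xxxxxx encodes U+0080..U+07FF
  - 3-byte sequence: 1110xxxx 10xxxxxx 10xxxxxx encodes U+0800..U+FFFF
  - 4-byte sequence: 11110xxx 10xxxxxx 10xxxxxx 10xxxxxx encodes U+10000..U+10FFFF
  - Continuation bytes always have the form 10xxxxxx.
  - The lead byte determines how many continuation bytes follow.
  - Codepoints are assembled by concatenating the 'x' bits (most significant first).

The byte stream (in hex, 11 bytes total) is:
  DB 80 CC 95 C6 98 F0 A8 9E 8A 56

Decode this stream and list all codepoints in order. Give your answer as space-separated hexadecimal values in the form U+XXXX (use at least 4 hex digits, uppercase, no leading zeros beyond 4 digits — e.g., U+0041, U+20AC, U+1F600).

Answer: U+06C0 U+0315 U+0198 U+2878A U+0056

Derivation:
Byte[0]=DB: 2-byte lead, need 1 cont bytes. acc=0x1B
Byte[1]=80: continuation. acc=(acc<<6)|0x00=0x6C0
Completed: cp=U+06C0 (starts at byte 0)
Byte[2]=CC: 2-byte lead, need 1 cont bytes. acc=0xC
Byte[3]=95: continuation. acc=(acc<<6)|0x15=0x315
Completed: cp=U+0315 (starts at byte 2)
Byte[4]=C6: 2-byte lead, need 1 cont bytes. acc=0x6
Byte[5]=98: continuation. acc=(acc<<6)|0x18=0x198
Completed: cp=U+0198 (starts at byte 4)
Byte[6]=F0: 4-byte lead, need 3 cont bytes. acc=0x0
Byte[7]=A8: continuation. acc=(acc<<6)|0x28=0x28
Byte[8]=9E: continuation. acc=(acc<<6)|0x1E=0xA1E
Byte[9]=8A: continuation. acc=(acc<<6)|0x0A=0x2878A
Completed: cp=U+2878A (starts at byte 6)
Byte[10]=56: 1-byte ASCII. cp=U+0056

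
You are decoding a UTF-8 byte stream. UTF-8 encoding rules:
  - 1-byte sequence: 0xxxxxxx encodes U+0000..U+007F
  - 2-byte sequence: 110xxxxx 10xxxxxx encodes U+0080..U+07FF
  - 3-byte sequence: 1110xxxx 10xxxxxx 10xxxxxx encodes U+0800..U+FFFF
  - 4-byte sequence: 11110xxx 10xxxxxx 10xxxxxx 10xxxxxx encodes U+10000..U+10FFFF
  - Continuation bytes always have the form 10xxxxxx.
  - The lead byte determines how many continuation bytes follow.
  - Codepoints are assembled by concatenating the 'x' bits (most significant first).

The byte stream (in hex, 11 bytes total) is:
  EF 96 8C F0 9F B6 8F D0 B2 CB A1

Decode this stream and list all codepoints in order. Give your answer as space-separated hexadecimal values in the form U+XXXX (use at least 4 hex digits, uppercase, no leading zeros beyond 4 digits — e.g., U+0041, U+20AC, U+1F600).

Answer: U+F58C U+1FD8F U+0432 U+02E1

Derivation:
Byte[0]=EF: 3-byte lead, need 2 cont bytes. acc=0xF
Byte[1]=96: continuation. acc=(acc<<6)|0x16=0x3D6
Byte[2]=8C: continuation. acc=(acc<<6)|0x0C=0xF58C
Completed: cp=U+F58C (starts at byte 0)
Byte[3]=F0: 4-byte lead, need 3 cont bytes. acc=0x0
Byte[4]=9F: continuation. acc=(acc<<6)|0x1F=0x1F
Byte[5]=B6: continuation. acc=(acc<<6)|0x36=0x7F6
Byte[6]=8F: continuation. acc=(acc<<6)|0x0F=0x1FD8F
Completed: cp=U+1FD8F (starts at byte 3)
Byte[7]=D0: 2-byte lead, need 1 cont bytes. acc=0x10
Byte[8]=B2: continuation. acc=(acc<<6)|0x32=0x432
Completed: cp=U+0432 (starts at byte 7)
Byte[9]=CB: 2-byte lead, need 1 cont bytes. acc=0xB
Byte[10]=A1: continuation. acc=(acc<<6)|0x21=0x2E1
Completed: cp=U+02E1 (starts at byte 9)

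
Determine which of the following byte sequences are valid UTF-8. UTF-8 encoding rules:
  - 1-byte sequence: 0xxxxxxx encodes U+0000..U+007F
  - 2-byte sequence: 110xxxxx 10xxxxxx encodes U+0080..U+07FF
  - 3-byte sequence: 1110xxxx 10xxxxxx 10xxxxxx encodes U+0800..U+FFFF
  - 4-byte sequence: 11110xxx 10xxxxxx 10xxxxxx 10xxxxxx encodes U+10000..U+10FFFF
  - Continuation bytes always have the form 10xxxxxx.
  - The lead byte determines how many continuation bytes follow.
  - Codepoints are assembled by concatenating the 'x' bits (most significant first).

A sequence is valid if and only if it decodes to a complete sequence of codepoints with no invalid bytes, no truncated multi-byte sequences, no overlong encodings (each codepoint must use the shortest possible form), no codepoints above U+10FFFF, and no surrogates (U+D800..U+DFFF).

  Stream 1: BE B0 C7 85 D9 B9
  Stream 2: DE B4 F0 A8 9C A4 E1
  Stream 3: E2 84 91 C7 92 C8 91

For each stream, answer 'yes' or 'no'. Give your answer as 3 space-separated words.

Answer: no no yes

Derivation:
Stream 1: error at byte offset 0. INVALID
Stream 2: error at byte offset 7. INVALID
Stream 3: decodes cleanly. VALID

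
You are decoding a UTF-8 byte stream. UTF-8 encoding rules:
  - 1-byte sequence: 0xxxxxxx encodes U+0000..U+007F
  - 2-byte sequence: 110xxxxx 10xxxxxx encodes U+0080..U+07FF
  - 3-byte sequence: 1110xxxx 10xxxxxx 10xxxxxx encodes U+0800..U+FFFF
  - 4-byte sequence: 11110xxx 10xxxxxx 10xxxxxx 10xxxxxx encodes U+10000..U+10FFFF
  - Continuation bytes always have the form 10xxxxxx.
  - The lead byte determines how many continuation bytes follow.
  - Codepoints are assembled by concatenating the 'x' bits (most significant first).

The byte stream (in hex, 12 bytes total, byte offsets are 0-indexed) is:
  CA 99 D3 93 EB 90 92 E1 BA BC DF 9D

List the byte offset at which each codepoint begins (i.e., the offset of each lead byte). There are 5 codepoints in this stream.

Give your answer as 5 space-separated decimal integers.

Byte[0]=CA: 2-byte lead, need 1 cont bytes. acc=0xA
Byte[1]=99: continuation. acc=(acc<<6)|0x19=0x299
Completed: cp=U+0299 (starts at byte 0)
Byte[2]=D3: 2-byte lead, need 1 cont bytes. acc=0x13
Byte[3]=93: continuation. acc=(acc<<6)|0x13=0x4D3
Completed: cp=U+04D3 (starts at byte 2)
Byte[4]=EB: 3-byte lead, need 2 cont bytes. acc=0xB
Byte[5]=90: continuation. acc=(acc<<6)|0x10=0x2D0
Byte[6]=92: continuation. acc=(acc<<6)|0x12=0xB412
Completed: cp=U+B412 (starts at byte 4)
Byte[7]=E1: 3-byte lead, need 2 cont bytes. acc=0x1
Byte[8]=BA: continuation. acc=(acc<<6)|0x3A=0x7A
Byte[9]=BC: continuation. acc=(acc<<6)|0x3C=0x1EBC
Completed: cp=U+1EBC (starts at byte 7)
Byte[10]=DF: 2-byte lead, need 1 cont bytes. acc=0x1F
Byte[11]=9D: continuation. acc=(acc<<6)|0x1D=0x7DD
Completed: cp=U+07DD (starts at byte 10)

Answer: 0 2 4 7 10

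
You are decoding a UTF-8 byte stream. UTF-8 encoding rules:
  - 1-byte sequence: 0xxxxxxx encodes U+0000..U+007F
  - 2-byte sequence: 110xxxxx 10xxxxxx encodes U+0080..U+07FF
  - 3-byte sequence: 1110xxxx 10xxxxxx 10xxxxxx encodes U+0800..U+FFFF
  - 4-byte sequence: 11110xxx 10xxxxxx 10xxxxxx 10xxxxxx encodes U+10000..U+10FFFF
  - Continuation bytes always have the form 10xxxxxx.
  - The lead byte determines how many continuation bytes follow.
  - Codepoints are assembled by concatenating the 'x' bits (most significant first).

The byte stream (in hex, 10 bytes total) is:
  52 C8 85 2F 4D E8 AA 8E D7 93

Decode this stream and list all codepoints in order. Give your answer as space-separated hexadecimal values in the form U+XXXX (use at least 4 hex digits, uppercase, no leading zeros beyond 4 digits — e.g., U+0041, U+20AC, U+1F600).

Answer: U+0052 U+0205 U+002F U+004D U+8A8E U+05D3

Derivation:
Byte[0]=52: 1-byte ASCII. cp=U+0052
Byte[1]=C8: 2-byte lead, need 1 cont bytes. acc=0x8
Byte[2]=85: continuation. acc=(acc<<6)|0x05=0x205
Completed: cp=U+0205 (starts at byte 1)
Byte[3]=2F: 1-byte ASCII. cp=U+002F
Byte[4]=4D: 1-byte ASCII. cp=U+004D
Byte[5]=E8: 3-byte lead, need 2 cont bytes. acc=0x8
Byte[6]=AA: continuation. acc=(acc<<6)|0x2A=0x22A
Byte[7]=8E: continuation. acc=(acc<<6)|0x0E=0x8A8E
Completed: cp=U+8A8E (starts at byte 5)
Byte[8]=D7: 2-byte lead, need 1 cont bytes. acc=0x17
Byte[9]=93: continuation. acc=(acc<<6)|0x13=0x5D3
Completed: cp=U+05D3 (starts at byte 8)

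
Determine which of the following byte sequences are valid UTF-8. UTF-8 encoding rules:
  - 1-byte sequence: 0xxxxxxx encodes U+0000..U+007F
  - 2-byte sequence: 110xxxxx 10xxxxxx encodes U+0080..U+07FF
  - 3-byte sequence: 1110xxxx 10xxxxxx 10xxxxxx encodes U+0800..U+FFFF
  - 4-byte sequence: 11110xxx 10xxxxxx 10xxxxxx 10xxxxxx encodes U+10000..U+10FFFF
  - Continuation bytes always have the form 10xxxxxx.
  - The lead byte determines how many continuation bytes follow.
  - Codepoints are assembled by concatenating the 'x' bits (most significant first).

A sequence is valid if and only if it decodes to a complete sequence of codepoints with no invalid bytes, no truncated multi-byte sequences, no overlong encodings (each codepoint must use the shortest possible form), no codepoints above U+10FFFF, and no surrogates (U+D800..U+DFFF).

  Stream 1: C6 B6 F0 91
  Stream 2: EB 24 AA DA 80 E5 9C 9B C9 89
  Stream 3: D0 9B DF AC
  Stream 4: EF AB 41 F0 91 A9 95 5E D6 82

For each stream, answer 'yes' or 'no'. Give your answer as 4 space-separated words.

Answer: no no yes no

Derivation:
Stream 1: error at byte offset 4. INVALID
Stream 2: error at byte offset 1. INVALID
Stream 3: decodes cleanly. VALID
Stream 4: error at byte offset 2. INVALID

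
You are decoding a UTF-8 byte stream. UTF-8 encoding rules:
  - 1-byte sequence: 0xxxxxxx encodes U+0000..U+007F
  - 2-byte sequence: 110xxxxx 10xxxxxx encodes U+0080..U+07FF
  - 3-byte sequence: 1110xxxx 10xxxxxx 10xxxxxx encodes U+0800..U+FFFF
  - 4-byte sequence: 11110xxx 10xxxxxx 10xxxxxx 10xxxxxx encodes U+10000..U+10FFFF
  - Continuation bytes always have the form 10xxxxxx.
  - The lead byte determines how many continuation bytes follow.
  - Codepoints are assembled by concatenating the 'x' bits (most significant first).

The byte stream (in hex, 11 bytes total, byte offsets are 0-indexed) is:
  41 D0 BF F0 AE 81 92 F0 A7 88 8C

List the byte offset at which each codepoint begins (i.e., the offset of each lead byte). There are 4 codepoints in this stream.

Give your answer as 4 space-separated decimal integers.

Answer: 0 1 3 7

Derivation:
Byte[0]=41: 1-byte ASCII. cp=U+0041
Byte[1]=D0: 2-byte lead, need 1 cont bytes. acc=0x10
Byte[2]=BF: continuation. acc=(acc<<6)|0x3F=0x43F
Completed: cp=U+043F (starts at byte 1)
Byte[3]=F0: 4-byte lead, need 3 cont bytes. acc=0x0
Byte[4]=AE: continuation. acc=(acc<<6)|0x2E=0x2E
Byte[5]=81: continuation. acc=(acc<<6)|0x01=0xB81
Byte[6]=92: continuation. acc=(acc<<6)|0x12=0x2E052
Completed: cp=U+2E052 (starts at byte 3)
Byte[7]=F0: 4-byte lead, need 3 cont bytes. acc=0x0
Byte[8]=A7: continuation. acc=(acc<<6)|0x27=0x27
Byte[9]=88: continuation. acc=(acc<<6)|0x08=0x9C8
Byte[10]=8C: continuation. acc=(acc<<6)|0x0C=0x2720C
Completed: cp=U+2720C (starts at byte 7)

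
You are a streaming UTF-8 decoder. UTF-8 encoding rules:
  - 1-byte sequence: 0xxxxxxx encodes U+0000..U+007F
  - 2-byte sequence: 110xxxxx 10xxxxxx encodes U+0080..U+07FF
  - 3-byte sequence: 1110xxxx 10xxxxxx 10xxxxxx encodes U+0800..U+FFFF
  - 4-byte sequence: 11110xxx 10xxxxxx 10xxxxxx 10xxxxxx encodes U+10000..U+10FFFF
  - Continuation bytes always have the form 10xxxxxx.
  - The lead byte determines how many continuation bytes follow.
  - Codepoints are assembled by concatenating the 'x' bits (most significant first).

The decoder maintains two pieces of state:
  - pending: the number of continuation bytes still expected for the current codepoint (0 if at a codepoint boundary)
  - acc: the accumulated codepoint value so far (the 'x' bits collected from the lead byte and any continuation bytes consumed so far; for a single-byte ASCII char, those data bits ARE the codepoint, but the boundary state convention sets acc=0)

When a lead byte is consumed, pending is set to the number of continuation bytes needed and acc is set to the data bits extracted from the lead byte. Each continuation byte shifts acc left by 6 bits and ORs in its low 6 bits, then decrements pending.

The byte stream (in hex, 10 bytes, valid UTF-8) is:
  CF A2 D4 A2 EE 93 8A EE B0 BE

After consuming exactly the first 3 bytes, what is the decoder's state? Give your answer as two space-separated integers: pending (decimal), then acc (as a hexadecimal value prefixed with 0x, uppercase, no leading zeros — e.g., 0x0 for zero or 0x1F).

Byte[0]=CF: 2-byte lead. pending=1, acc=0xF
Byte[1]=A2: continuation. acc=(acc<<6)|0x22=0x3E2, pending=0
Byte[2]=D4: 2-byte lead. pending=1, acc=0x14

Answer: 1 0x14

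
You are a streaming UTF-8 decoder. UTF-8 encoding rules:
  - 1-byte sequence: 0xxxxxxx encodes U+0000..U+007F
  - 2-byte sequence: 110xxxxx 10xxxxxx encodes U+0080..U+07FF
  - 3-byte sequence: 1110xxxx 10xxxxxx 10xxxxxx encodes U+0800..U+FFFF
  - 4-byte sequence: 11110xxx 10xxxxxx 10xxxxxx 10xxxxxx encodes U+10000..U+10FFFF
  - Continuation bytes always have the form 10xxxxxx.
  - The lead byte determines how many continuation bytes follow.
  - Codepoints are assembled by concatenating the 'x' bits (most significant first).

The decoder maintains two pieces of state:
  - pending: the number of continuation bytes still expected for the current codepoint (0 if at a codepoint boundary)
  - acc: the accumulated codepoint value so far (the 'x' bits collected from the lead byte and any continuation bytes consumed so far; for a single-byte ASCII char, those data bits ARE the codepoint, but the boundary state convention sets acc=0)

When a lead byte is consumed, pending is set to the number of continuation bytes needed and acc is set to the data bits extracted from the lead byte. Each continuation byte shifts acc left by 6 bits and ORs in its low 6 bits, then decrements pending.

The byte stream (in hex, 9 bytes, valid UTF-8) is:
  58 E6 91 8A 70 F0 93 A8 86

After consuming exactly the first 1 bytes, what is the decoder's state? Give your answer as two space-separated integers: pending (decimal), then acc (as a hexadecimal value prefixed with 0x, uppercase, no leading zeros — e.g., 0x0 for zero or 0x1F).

Byte[0]=58: 1-byte. pending=0, acc=0x0

Answer: 0 0x0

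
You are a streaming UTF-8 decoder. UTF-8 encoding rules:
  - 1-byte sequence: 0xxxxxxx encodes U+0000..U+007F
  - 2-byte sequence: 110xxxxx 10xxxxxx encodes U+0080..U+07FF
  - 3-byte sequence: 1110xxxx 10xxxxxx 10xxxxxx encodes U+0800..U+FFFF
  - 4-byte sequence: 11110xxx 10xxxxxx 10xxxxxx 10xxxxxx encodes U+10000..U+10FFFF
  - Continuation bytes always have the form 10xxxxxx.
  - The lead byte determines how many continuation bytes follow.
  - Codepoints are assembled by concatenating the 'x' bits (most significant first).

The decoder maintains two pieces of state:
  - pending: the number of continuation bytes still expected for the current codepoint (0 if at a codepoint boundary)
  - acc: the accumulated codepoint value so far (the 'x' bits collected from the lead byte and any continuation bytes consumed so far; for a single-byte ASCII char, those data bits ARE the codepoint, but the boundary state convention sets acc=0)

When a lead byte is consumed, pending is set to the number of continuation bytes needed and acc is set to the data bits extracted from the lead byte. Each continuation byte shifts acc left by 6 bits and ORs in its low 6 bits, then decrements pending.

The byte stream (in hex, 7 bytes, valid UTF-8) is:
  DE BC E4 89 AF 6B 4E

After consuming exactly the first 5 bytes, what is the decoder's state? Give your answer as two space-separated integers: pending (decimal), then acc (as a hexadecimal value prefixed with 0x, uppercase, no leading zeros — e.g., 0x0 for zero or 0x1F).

Answer: 0 0x426F

Derivation:
Byte[0]=DE: 2-byte lead. pending=1, acc=0x1E
Byte[1]=BC: continuation. acc=(acc<<6)|0x3C=0x7BC, pending=0
Byte[2]=E4: 3-byte lead. pending=2, acc=0x4
Byte[3]=89: continuation. acc=(acc<<6)|0x09=0x109, pending=1
Byte[4]=AF: continuation. acc=(acc<<6)|0x2F=0x426F, pending=0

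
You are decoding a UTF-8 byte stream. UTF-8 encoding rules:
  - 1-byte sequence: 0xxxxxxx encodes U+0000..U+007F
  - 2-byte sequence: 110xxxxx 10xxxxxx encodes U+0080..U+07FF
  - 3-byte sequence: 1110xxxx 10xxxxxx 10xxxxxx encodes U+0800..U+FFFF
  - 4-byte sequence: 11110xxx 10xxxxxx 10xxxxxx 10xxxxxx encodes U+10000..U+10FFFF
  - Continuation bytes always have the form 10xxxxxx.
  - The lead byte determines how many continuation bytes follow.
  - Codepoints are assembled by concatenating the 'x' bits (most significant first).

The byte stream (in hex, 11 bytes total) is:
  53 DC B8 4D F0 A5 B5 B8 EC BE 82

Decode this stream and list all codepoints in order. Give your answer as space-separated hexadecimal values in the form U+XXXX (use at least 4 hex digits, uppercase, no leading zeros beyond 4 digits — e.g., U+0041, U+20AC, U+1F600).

Byte[0]=53: 1-byte ASCII. cp=U+0053
Byte[1]=DC: 2-byte lead, need 1 cont bytes. acc=0x1C
Byte[2]=B8: continuation. acc=(acc<<6)|0x38=0x738
Completed: cp=U+0738 (starts at byte 1)
Byte[3]=4D: 1-byte ASCII. cp=U+004D
Byte[4]=F0: 4-byte lead, need 3 cont bytes. acc=0x0
Byte[5]=A5: continuation. acc=(acc<<6)|0x25=0x25
Byte[6]=B5: continuation. acc=(acc<<6)|0x35=0x975
Byte[7]=B8: continuation. acc=(acc<<6)|0x38=0x25D78
Completed: cp=U+25D78 (starts at byte 4)
Byte[8]=EC: 3-byte lead, need 2 cont bytes. acc=0xC
Byte[9]=BE: continuation. acc=(acc<<6)|0x3E=0x33E
Byte[10]=82: continuation. acc=(acc<<6)|0x02=0xCF82
Completed: cp=U+CF82 (starts at byte 8)

Answer: U+0053 U+0738 U+004D U+25D78 U+CF82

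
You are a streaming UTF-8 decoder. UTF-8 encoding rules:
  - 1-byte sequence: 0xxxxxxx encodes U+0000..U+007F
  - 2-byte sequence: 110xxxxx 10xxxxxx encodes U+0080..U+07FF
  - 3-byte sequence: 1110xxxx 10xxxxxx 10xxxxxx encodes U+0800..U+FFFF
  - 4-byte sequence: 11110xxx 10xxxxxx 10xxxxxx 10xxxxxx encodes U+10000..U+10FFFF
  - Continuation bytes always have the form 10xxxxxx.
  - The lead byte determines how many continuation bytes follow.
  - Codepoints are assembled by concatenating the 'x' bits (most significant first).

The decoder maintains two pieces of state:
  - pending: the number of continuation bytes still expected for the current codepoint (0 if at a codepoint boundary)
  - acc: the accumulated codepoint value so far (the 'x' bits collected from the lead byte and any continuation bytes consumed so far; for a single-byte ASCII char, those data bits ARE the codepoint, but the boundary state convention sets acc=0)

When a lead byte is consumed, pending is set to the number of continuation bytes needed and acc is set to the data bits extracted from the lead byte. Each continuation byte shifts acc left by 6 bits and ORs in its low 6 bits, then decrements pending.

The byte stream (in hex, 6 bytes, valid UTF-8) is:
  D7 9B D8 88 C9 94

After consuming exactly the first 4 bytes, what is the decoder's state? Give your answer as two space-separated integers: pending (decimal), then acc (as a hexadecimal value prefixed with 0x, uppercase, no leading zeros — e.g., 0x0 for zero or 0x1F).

Answer: 0 0x608

Derivation:
Byte[0]=D7: 2-byte lead. pending=1, acc=0x17
Byte[1]=9B: continuation. acc=(acc<<6)|0x1B=0x5DB, pending=0
Byte[2]=D8: 2-byte lead. pending=1, acc=0x18
Byte[3]=88: continuation. acc=(acc<<6)|0x08=0x608, pending=0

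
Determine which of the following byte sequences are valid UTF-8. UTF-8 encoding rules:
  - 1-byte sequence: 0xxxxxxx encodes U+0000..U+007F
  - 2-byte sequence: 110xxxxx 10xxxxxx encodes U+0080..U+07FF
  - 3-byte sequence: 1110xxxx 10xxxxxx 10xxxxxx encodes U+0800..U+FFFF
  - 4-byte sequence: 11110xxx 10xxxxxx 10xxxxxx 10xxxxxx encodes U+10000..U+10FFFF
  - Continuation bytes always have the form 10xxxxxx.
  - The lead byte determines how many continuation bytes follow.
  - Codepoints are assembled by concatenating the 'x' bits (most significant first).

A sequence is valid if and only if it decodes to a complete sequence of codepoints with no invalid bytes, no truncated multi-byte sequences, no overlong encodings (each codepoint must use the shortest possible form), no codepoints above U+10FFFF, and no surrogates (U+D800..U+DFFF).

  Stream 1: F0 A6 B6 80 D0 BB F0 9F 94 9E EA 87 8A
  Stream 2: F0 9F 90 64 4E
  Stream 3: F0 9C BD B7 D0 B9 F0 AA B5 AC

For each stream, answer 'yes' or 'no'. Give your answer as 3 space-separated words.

Answer: yes no yes

Derivation:
Stream 1: decodes cleanly. VALID
Stream 2: error at byte offset 3. INVALID
Stream 3: decodes cleanly. VALID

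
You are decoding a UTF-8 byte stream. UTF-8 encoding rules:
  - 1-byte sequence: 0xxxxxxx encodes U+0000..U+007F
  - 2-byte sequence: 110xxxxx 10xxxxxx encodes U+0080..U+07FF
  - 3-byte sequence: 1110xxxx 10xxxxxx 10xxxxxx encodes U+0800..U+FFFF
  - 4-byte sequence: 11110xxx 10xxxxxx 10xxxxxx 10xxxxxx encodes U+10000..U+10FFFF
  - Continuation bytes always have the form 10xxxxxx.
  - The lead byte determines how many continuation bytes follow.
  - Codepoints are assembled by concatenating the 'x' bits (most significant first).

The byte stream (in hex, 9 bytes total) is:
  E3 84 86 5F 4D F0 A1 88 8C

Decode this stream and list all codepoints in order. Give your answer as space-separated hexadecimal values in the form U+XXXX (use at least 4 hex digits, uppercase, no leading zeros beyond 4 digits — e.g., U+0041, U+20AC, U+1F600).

Answer: U+3106 U+005F U+004D U+2120C

Derivation:
Byte[0]=E3: 3-byte lead, need 2 cont bytes. acc=0x3
Byte[1]=84: continuation. acc=(acc<<6)|0x04=0xC4
Byte[2]=86: continuation. acc=(acc<<6)|0x06=0x3106
Completed: cp=U+3106 (starts at byte 0)
Byte[3]=5F: 1-byte ASCII. cp=U+005F
Byte[4]=4D: 1-byte ASCII. cp=U+004D
Byte[5]=F0: 4-byte lead, need 3 cont bytes. acc=0x0
Byte[6]=A1: continuation. acc=(acc<<6)|0x21=0x21
Byte[7]=88: continuation. acc=(acc<<6)|0x08=0x848
Byte[8]=8C: continuation. acc=(acc<<6)|0x0C=0x2120C
Completed: cp=U+2120C (starts at byte 5)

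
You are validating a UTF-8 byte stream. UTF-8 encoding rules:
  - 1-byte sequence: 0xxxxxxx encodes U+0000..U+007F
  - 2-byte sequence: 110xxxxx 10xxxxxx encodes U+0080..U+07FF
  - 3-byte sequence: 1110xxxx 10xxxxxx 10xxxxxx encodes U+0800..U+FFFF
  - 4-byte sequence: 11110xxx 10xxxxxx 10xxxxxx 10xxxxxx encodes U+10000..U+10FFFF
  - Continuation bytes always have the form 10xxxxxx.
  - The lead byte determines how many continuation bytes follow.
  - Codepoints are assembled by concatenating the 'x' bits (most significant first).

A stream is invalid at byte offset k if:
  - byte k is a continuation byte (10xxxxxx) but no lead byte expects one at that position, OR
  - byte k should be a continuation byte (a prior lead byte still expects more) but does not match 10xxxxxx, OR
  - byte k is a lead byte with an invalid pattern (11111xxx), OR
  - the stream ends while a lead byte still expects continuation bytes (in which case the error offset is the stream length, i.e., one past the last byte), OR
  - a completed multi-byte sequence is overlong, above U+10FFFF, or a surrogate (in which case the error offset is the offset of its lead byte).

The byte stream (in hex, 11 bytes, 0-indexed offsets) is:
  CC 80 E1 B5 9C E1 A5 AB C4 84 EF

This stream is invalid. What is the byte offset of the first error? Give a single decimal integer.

Byte[0]=CC: 2-byte lead, need 1 cont bytes. acc=0xC
Byte[1]=80: continuation. acc=(acc<<6)|0x00=0x300
Completed: cp=U+0300 (starts at byte 0)
Byte[2]=E1: 3-byte lead, need 2 cont bytes. acc=0x1
Byte[3]=B5: continuation. acc=(acc<<6)|0x35=0x75
Byte[4]=9C: continuation. acc=(acc<<6)|0x1C=0x1D5C
Completed: cp=U+1D5C (starts at byte 2)
Byte[5]=E1: 3-byte lead, need 2 cont bytes. acc=0x1
Byte[6]=A5: continuation. acc=(acc<<6)|0x25=0x65
Byte[7]=AB: continuation. acc=(acc<<6)|0x2B=0x196B
Completed: cp=U+196B (starts at byte 5)
Byte[8]=C4: 2-byte lead, need 1 cont bytes. acc=0x4
Byte[9]=84: continuation. acc=(acc<<6)|0x04=0x104
Completed: cp=U+0104 (starts at byte 8)
Byte[10]=EF: 3-byte lead, need 2 cont bytes. acc=0xF
Byte[11]: stream ended, expected continuation. INVALID

Answer: 11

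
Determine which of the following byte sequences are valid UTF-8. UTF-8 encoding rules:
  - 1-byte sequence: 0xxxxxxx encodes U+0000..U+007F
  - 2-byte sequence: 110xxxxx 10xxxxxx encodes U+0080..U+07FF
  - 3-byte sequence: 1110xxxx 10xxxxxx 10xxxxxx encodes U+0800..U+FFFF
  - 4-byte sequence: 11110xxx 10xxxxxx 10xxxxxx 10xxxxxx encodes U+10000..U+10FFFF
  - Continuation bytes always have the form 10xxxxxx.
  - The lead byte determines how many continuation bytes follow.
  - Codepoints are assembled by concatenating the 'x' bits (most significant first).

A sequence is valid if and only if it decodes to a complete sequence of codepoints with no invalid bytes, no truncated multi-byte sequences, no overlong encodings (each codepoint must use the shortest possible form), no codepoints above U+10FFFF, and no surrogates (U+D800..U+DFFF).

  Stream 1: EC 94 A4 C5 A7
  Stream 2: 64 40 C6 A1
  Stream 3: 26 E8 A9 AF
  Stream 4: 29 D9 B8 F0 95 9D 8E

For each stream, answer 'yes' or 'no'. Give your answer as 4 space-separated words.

Answer: yes yes yes yes

Derivation:
Stream 1: decodes cleanly. VALID
Stream 2: decodes cleanly. VALID
Stream 3: decodes cleanly. VALID
Stream 4: decodes cleanly. VALID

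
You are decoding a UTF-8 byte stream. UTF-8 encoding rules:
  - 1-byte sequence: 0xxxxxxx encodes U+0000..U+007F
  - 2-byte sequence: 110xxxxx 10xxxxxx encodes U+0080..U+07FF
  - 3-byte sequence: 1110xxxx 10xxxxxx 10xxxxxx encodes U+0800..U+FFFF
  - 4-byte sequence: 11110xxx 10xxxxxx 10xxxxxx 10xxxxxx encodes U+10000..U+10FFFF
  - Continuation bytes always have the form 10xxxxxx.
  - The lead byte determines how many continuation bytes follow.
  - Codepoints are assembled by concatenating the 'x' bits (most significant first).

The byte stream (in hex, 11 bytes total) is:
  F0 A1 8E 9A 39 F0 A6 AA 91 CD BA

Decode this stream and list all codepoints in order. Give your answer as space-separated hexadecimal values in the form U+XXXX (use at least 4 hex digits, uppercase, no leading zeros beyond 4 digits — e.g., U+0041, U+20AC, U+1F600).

Answer: U+2139A U+0039 U+26A91 U+037A

Derivation:
Byte[0]=F0: 4-byte lead, need 3 cont bytes. acc=0x0
Byte[1]=A1: continuation. acc=(acc<<6)|0x21=0x21
Byte[2]=8E: continuation. acc=(acc<<6)|0x0E=0x84E
Byte[3]=9A: continuation. acc=(acc<<6)|0x1A=0x2139A
Completed: cp=U+2139A (starts at byte 0)
Byte[4]=39: 1-byte ASCII. cp=U+0039
Byte[5]=F0: 4-byte lead, need 3 cont bytes. acc=0x0
Byte[6]=A6: continuation. acc=(acc<<6)|0x26=0x26
Byte[7]=AA: continuation. acc=(acc<<6)|0x2A=0x9AA
Byte[8]=91: continuation. acc=(acc<<6)|0x11=0x26A91
Completed: cp=U+26A91 (starts at byte 5)
Byte[9]=CD: 2-byte lead, need 1 cont bytes. acc=0xD
Byte[10]=BA: continuation. acc=(acc<<6)|0x3A=0x37A
Completed: cp=U+037A (starts at byte 9)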